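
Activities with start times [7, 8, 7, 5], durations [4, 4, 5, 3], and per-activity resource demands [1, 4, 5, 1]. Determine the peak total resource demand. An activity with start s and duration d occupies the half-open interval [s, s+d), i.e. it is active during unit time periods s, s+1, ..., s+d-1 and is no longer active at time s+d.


Each activity i is active on [start_i, start_i + duration_i).
Compute total resource usage per time slot:
  t=0: active resources = [], total = 0
  t=1: active resources = [], total = 0
  t=2: active resources = [], total = 0
  t=3: active resources = [], total = 0
  t=4: active resources = [], total = 0
  t=5: active resources = [1], total = 1
  t=6: active resources = [1], total = 1
  t=7: active resources = [1, 5, 1], total = 7
  t=8: active resources = [1, 4, 5], total = 10
  t=9: active resources = [1, 4, 5], total = 10
  t=10: active resources = [1, 4, 5], total = 10
  t=11: active resources = [4, 5], total = 9
Peak resource demand = 10

10


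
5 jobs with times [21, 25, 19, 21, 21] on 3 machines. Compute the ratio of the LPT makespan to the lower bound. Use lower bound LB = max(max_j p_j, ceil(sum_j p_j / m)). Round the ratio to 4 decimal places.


LPT order: [25, 21, 21, 21, 19]
Machine loads after assignment: [25, 42, 40]
LPT makespan = 42
Lower bound = max(max_job, ceil(total/3)) = max(25, 36) = 36
Ratio = 42 / 36 = 1.1667

1.1667


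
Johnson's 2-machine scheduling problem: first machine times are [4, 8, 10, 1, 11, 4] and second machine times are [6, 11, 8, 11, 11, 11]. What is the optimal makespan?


Apply Johnson's rule:
  Group 1 (a <= b): [(4, 1, 11), (1, 4, 6), (6, 4, 11), (2, 8, 11), (5, 11, 11)]
  Group 2 (a > b): [(3, 10, 8)]
Optimal job order: [4, 1, 6, 2, 5, 3]
Schedule:
  Job 4: M1 done at 1, M2 done at 12
  Job 1: M1 done at 5, M2 done at 18
  Job 6: M1 done at 9, M2 done at 29
  Job 2: M1 done at 17, M2 done at 40
  Job 5: M1 done at 28, M2 done at 51
  Job 3: M1 done at 38, M2 done at 59
Makespan = 59

59


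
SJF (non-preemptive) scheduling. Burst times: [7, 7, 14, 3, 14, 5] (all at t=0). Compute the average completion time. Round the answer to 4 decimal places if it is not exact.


SJF order (ascending): [3, 5, 7, 7, 14, 14]
Completion times:
  Job 1: burst=3, C=3
  Job 2: burst=5, C=8
  Job 3: burst=7, C=15
  Job 4: burst=7, C=22
  Job 5: burst=14, C=36
  Job 6: burst=14, C=50
Average completion = 134/6 = 22.3333

22.3333


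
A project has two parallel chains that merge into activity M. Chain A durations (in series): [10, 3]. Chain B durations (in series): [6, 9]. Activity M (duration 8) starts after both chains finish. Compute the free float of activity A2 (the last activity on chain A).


ES(A2) = sum of predecessors on chain A = 10
EF(A2) = ES + duration = 10 + 3 = 13
Successor of A2 is M. ES(M) = max(sum(A), sum(B)) = max(13, 15) = 15
Free float = ES(successor) - EF(current) = 15 - 13 = 2

2


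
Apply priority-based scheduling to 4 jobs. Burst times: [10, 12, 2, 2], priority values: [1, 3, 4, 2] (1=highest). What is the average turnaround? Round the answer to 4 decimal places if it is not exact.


Sort by priority (ascending = highest first):
Order: [(1, 10), (2, 2), (3, 12), (4, 2)]
Completion times:
  Priority 1, burst=10, C=10
  Priority 2, burst=2, C=12
  Priority 3, burst=12, C=24
  Priority 4, burst=2, C=26
Average turnaround = 72/4 = 18.0

18.0


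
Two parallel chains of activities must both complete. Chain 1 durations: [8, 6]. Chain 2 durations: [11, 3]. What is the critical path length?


Path A total = 8 + 6 = 14
Path B total = 11 + 3 = 14
Critical path = longest path = max(14, 14) = 14

14


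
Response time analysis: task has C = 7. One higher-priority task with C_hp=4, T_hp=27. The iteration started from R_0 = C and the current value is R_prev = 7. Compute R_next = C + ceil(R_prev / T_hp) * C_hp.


R_next = C + ceil(R_prev / T_hp) * C_hp
ceil(7 / 27) = ceil(0.2593) = 1
Interference = 1 * 4 = 4
R_next = 7 + 4 = 11

11


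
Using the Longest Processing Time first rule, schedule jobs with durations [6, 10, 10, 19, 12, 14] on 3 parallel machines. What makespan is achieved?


Sort jobs in decreasing order (LPT): [19, 14, 12, 10, 10, 6]
Assign each job to the least loaded machine:
  Machine 1: jobs [19, 6], load = 25
  Machine 2: jobs [14, 10], load = 24
  Machine 3: jobs [12, 10], load = 22
Makespan = max load = 25

25


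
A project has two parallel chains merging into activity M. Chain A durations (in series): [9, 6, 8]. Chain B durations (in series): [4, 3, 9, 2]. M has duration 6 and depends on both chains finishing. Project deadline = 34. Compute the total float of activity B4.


Forward pass: ES(B4) = sum of predecessors on chain B = 16
EF = ES + duration = 16 + 2 = 18
Backward pass: LF(M) = deadline = 34; LS(M) = 34 - 6 = 28
LF(B4) = LS(M) - sum(successors on chain B) = 28 - 0 = 28
LS = LF - duration = 28 - 2 = 26
Total float = LS - ES = 26 - 16 = 10

10


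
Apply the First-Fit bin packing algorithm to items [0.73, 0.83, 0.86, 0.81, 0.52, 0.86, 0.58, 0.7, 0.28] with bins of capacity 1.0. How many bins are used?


Place items sequentially using First-Fit:
  Item 0.73 -> new Bin 1
  Item 0.83 -> new Bin 2
  Item 0.86 -> new Bin 3
  Item 0.81 -> new Bin 4
  Item 0.52 -> new Bin 5
  Item 0.86 -> new Bin 6
  Item 0.58 -> new Bin 7
  Item 0.7 -> new Bin 8
  Item 0.28 -> Bin 5 (now 0.8)
Total bins used = 8

8


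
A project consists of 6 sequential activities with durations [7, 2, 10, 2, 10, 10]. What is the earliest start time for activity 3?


Activity 3 starts after activities 1 through 2 complete.
Predecessor durations: [7, 2]
ES = 7 + 2 = 9

9


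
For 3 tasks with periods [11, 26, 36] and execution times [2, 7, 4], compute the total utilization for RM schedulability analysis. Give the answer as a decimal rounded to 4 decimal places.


Compute individual utilizations (exact fractions):
  Task 1: C/T = 2/11 (approx. 0.1818)
  Task 2: C/T = 7/26 (approx. 0.2692)
  Task 3: C/T = 4/36 = 1/9 (approx. 0.1111)
Total utilization U = 2/11 + 7/26 + 1/9 = 1447/2574
Rounded to 4 decimal places: U = 0.5622
RM (Liu & Layland) bound for 3 tasks = 0.779763; compare with U = 1447/2574 (approx. 0.562160)
U <= bound, so schedulable by RM sufficient condition.

0.5622


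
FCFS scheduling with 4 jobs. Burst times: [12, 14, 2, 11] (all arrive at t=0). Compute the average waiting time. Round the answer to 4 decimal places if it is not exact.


FCFS order (as given): [12, 14, 2, 11]
Waiting times:
  Job 1: wait = 0
  Job 2: wait = 12
  Job 3: wait = 26
  Job 4: wait = 28
Sum of waiting times = 66
Average waiting time = 66/4 = 16.5

16.5


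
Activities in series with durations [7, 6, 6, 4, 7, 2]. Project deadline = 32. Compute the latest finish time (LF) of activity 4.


LF(activity 4) = deadline - sum of successor durations
Successors: activities 5 through 6 with durations [7, 2]
Sum of successor durations = 9
LF = 32 - 9 = 23

23


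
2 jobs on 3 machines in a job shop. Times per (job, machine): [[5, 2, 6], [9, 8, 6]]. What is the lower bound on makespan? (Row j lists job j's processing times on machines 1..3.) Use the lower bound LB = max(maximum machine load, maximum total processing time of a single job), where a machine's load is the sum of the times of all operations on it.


Machine loads:
  Machine 1: 5 + 9 = 14
  Machine 2: 2 + 8 = 10
  Machine 3: 6 + 6 = 12
Max machine load = 14
Job totals:
  Job 1: 13
  Job 2: 23
Max job total = 23
Lower bound = max(14, 23) = 23

23


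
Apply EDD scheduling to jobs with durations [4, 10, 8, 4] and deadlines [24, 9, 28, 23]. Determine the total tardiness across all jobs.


Sort by due date (EDD order): [(10, 9), (4, 23), (4, 24), (8, 28)]
Compute completion times and tardiness:
  Job 1: p=10, d=9, C=10, tardiness=max(0,10-9)=1
  Job 2: p=4, d=23, C=14, tardiness=max(0,14-23)=0
  Job 3: p=4, d=24, C=18, tardiness=max(0,18-24)=0
  Job 4: p=8, d=28, C=26, tardiness=max(0,26-28)=0
Total tardiness = 1

1


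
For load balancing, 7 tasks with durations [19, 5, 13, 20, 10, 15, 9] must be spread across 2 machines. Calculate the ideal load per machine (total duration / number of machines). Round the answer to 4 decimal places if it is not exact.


Total processing time = 19 + 5 + 13 + 20 + 10 + 15 + 9 = 91
Number of machines = 2
Ideal balanced load = 91 / 2 = 45.5

45.5


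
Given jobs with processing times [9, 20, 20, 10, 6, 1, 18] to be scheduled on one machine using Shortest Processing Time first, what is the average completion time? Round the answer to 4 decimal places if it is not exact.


Sort jobs by processing time (SPT order): [1, 6, 9, 10, 18, 20, 20]
Compute completion times sequentially:
  Job 1: processing = 1, completes at 1
  Job 2: processing = 6, completes at 7
  Job 3: processing = 9, completes at 16
  Job 4: processing = 10, completes at 26
  Job 5: processing = 18, completes at 44
  Job 6: processing = 20, completes at 64
  Job 7: processing = 20, completes at 84
Sum of completion times = 242
Average completion time = 242/7 = 34.5714

34.5714


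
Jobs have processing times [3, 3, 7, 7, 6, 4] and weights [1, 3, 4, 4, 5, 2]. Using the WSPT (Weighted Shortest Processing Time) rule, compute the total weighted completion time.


Compute p/w ratios and sort ascending (WSPT): [(3, 3), (6, 5), (7, 4), (7, 4), (4, 2), (3, 1)]
Compute weighted completion times:
  Job (p=3,w=3): C=3, w*C=3*3=9
  Job (p=6,w=5): C=9, w*C=5*9=45
  Job (p=7,w=4): C=16, w*C=4*16=64
  Job (p=7,w=4): C=23, w*C=4*23=92
  Job (p=4,w=2): C=27, w*C=2*27=54
  Job (p=3,w=1): C=30, w*C=1*30=30
Total weighted completion time = 294

294


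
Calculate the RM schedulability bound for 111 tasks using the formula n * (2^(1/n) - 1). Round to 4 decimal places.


Compute 2^(1/111) = 1.0062641072
Subtract 1: 1.0062641072 - 1 = 0.0062641072
Multiply by n: 111 * 0.0062641072 = 0.6953158992
Round to 4 dp: 0.6953

0.6953


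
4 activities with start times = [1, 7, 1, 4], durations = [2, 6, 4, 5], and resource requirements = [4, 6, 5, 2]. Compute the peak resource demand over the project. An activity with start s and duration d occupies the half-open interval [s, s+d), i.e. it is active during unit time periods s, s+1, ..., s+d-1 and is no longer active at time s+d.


Each activity i is active on [start_i, start_i + duration_i).
Compute total resource usage per time slot:
  t=0: active resources = [], total = 0
  t=1: active resources = [4, 5], total = 9
  t=2: active resources = [4, 5], total = 9
  t=3: active resources = [5], total = 5
  t=4: active resources = [5, 2], total = 7
  t=5: active resources = [2], total = 2
  t=6: active resources = [2], total = 2
  t=7: active resources = [6, 2], total = 8
  t=8: active resources = [6, 2], total = 8
  t=9: active resources = [6], total = 6
  t=10: active resources = [6], total = 6
  t=11: active resources = [6], total = 6
  t=12: active resources = [6], total = 6
Peak resource demand = 9

9


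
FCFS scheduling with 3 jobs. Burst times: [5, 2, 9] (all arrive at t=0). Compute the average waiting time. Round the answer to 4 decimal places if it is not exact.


FCFS order (as given): [5, 2, 9]
Waiting times:
  Job 1: wait = 0
  Job 2: wait = 5
  Job 3: wait = 7
Sum of waiting times = 12
Average waiting time = 12/3 = 4.0

4.0


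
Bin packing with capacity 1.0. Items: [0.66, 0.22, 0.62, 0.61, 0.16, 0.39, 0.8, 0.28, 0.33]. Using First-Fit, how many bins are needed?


Place items sequentially using First-Fit:
  Item 0.66 -> new Bin 1
  Item 0.22 -> Bin 1 (now 0.88)
  Item 0.62 -> new Bin 2
  Item 0.61 -> new Bin 3
  Item 0.16 -> Bin 2 (now 0.78)
  Item 0.39 -> Bin 3 (now 1.0)
  Item 0.8 -> new Bin 4
  Item 0.28 -> new Bin 5
  Item 0.33 -> Bin 5 (now 0.61)
Total bins used = 5

5


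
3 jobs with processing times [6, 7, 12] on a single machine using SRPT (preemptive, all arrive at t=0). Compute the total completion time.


Since all jobs arrive at t=0, SRPT equals SPT ordering.
SPT order: [6, 7, 12]
Completion times:
  Job 1: p=6, C=6
  Job 2: p=7, C=13
  Job 3: p=12, C=25
Total completion time = 6 + 13 + 25 = 44

44


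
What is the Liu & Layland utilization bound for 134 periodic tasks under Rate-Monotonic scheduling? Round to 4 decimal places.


Compute 2^(1/134) = 1.0051861419
Subtract 1: 1.0051861419 - 1 = 0.0051861419
Multiply by n: 134 * 0.0051861419 = 0.6949430146
Round to 4 dp: 0.6949

0.6949


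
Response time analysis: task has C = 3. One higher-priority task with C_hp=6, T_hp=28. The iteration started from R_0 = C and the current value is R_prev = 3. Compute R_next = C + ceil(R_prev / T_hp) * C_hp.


R_next = C + ceil(R_prev / T_hp) * C_hp
ceil(3 / 28) = ceil(0.1071) = 1
Interference = 1 * 6 = 6
R_next = 3 + 6 = 9

9


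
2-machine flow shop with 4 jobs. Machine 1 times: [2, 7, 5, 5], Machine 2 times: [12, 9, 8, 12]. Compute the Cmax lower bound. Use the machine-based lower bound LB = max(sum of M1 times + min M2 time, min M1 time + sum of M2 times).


LB1 = sum(M1 times) + min(M2 times) = 19 + 8 = 27
LB2 = min(M1 times) + sum(M2 times) = 2 + 41 = 43
Lower bound = max(LB1, LB2) = max(27, 43) = 43

43


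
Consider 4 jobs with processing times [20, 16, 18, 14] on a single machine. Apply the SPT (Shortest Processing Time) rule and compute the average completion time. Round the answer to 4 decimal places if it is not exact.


Sort jobs by processing time (SPT order): [14, 16, 18, 20]
Compute completion times sequentially:
  Job 1: processing = 14, completes at 14
  Job 2: processing = 16, completes at 30
  Job 3: processing = 18, completes at 48
  Job 4: processing = 20, completes at 68
Sum of completion times = 160
Average completion time = 160/4 = 40.0

40.0


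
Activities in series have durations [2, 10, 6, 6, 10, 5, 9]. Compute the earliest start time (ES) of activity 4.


Activity 4 starts after activities 1 through 3 complete.
Predecessor durations: [2, 10, 6]
ES = 2 + 10 + 6 = 18

18


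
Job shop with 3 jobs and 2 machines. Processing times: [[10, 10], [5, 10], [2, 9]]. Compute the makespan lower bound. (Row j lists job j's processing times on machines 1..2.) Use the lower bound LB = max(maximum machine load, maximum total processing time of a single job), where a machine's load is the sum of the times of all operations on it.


Machine loads:
  Machine 1: 10 + 5 + 2 = 17
  Machine 2: 10 + 10 + 9 = 29
Max machine load = 29
Job totals:
  Job 1: 20
  Job 2: 15
  Job 3: 11
Max job total = 20
Lower bound = max(29, 20) = 29

29


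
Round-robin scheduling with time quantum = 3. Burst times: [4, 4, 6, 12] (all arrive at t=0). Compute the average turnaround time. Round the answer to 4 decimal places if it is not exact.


Time quantum = 3
Execution trace:
  J1 runs 3 units, time = 3
  J2 runs 3 units, time = 6
  J3 runs 3 units, time = 9
  J4 runs 3 units, time = 12
  J1 runs 1 units, time = 13
  J2 runs 1 units, time = 14
  J3 runs 3 units, time = 17
  J4 runs 3 units, time = 20
  J4 runs 3 units, time = 23
  J4 runs 3 units, time = 26
Finish times: [13, 14, 17, 26]
Average turnaround = 70/4 = 17.5

17.5


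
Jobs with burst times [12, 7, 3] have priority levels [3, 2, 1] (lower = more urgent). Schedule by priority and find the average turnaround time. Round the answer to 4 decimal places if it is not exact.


Sort by priority (ascending = highest first):
Order: [(1, 3), (2, 7), (3, 12)]
Completion times:
  Priority 1, burst=3, C=3
  Priority 2, burst=7, C=10
  Priority 3, burst=12, C=22
Average turnaround = 35/3 = 11.6667

11.6667


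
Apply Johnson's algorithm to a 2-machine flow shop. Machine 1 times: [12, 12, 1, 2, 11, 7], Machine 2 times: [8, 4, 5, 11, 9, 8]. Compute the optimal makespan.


Apply Johnson's rule:
  Group 1 (a <= b): [(3, 1, 5), (4, 2, 11), (6, 7, 8)]
  Group 2 (a > b): [(5, 11, 9), (1, 12, 8), (2, 12, 4)]
Optimal job order: [3, 4, 6, 5, 1, 2]
Schedule:
  Job 3: M1 done at 1, M2 done at 6
  Job 4: M1 done at 3, M2 done at 17
  Job 6: M1 done at 10, M2 done at 25
  Job 5: M1 done at 21, M2 done at 34
  Job 1: M1 done at 33, M2 done at 42
  Job 2: M1 done at 45, M2 done at 49
Makespan = 49

49


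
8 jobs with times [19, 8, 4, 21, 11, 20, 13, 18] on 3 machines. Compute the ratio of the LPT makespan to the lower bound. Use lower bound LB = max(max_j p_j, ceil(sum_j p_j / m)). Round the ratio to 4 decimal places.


LPT order: [21, 20, 19, 18, 13, 11, 8, 4]
Machine loads after assignment: [40, 37, 37]
LPT makespan = 40
Lower bound = max(max_job, ceil(total/3)) = max(21, 38) = 38
Ratio = 40 / 38 = 1.0526

1.0526


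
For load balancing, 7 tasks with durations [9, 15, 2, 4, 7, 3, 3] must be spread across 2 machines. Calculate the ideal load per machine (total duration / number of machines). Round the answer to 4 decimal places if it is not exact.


Total processing time = 9 + 15 + 2 + 4 + 7 + 3 + 3 = 43
Number of machines = 2
Ideal balanced load = 43 / 2 = 21.5

21.5


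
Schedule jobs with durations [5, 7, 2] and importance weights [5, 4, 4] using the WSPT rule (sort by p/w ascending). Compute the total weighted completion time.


Compute p/w ratios and sort ascending (WSPT): [(2, 4), (5, 5), (7, 4)]
Compute weighted completion times:
  Job (p=2,w=4): C=2, w*C=4*2=8
  Job (p=5,w=5): C=7, w*C=5*7=35
  Job (p=7,w=4): C=14, w*C=4*14=56
Total weighted completion time = 99

99


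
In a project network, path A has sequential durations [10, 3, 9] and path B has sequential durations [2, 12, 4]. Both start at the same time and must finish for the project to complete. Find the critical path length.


Path A total = 10 + 3 + 9 = 22
Path B total = 2 + 12 + 4 = 18
Critical path = longest path = max(22, 18) = 22

22


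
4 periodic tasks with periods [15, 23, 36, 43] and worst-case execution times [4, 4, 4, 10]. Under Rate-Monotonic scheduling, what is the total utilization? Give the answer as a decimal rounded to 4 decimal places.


Compute individual utilizations (exact fractions):
  Task 1: C/T = 4/15 (approx. 0.2667)
  Task 2: C/T = 4/23 (approx. 0.1739)
  Task 3: C/T = 4/36 = 1/9 (approx. 0.1111)
  Task 4: C/T = 10/43 (approx. 0.2326)
Total utilization U = 4/15 + 4/23 + 1/9 + 10/43 = 34903/44505
Rounded to 4 decimal places: U = 0.7842
RM (Liu & Layland) bound for 4 tasks = 0.756828; compare with U = 34903/44505 (approx. 0.784249)
bound < U <= 1, so the RM sufficient condition is not met (inconclusive; an exact test such as response-time analysis is needed).

0.7842


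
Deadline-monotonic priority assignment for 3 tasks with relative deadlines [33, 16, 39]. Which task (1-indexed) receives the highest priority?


Sort tasks by relative deadline (ascending):
  Task 2: deadline = 16
  Task 1: deadline = 33
  Task 3: deadline = 39
Priority order (highest first): [2, 1, 3]
Highest priority task = 2

2


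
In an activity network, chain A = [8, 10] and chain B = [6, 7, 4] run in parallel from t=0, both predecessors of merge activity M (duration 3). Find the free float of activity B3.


ES(B3) = sum of predecessors on chain B = 13
EF(B3) = ES + duration = 13 + 4 = 17
Successor of B3 is M. ES(M) = max(sum(A), sum(B)) = max(18, 17) = 18
Free float = ES(successor) - EF(current) = 18 - 17 = 1

1


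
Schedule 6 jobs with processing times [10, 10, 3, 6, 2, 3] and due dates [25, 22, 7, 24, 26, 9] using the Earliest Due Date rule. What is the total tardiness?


Sort by due date (EDD order): [(3, 7), (3, 9), (10, 22), (6, 24), (10, 25), (2, 26)]
Compute completion times and tardiness:
  Job 1: p=3, d=7, C=3, tardiness=max(0,3-7)=0
  Job 2: p=3, d=9, C=6, tardiness=max(0,6-9)=0
  Job 3: p=10, d=22, C=16, tardiness=max(0,16-22)=0
  Job 4: p=6, d=24, C=22, tardiness=max(0,22-24)=0
  Job 5: p=10, d=25, C=32, tardiness=max(0,32-25)=7
  Job 6: p=2, d=26, C=34, tardiness=max(0,34-26)=8
Total tardiness = 15

15


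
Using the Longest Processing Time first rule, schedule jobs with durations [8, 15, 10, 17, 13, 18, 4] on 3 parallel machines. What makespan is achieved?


Sort jobs in decreasing order (LPT): [18, 17, 15, 13, 10, 8, 4]
Assign each job to the least loaded machine:
  Machine 1: jobs [18, 8, 4], load = 30
  Machine 2: jobs [17, 10], load = 27
  Machine 3: jobs [15, 13], load = 28
Makespan = max load = 30

30


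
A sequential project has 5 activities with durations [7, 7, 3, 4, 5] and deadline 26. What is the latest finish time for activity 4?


LF(activity 4) = deadline - sum of successor durations
Successors: activities 5 through 5 with durations [5]
Sum of successor durations = 5
LF = 26 - 5 = 21

21


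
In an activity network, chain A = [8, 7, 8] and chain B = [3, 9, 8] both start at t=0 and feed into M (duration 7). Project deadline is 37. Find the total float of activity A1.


Forward pass: ES(A1) = sum of predecessors on chain A = 0
EF = ES + duration = 0 + 8 = 8
Backward pass: LF(M) = deadline = 37; LS(M) = 37 - 7 = 30
LF(A1) = LS(M) - sum(successors on chain A) = 30 - 15 = 15
LS = LF - duration = 15 - 8 = 7
Total float = LS - ES = 7 - 0 = 7

7


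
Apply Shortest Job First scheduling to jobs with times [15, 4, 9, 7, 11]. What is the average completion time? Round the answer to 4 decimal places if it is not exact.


SJF order (ascending): [4, 7, 9, 11, 15]
Completion times:
  Job 1: burst=4, C=4
  Job 2: burst=7, C=11
  Job 3: burst=9, C=20
  Job 4: burst=11, C=31
  Job 5: burst=15, C=46
Average completion = 112/5 = 22.4

22.4


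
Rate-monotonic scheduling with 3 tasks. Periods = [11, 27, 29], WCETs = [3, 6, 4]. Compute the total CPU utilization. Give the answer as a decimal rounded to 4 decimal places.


Compute individual utilizations (exact fractions):
  Task 1: C/T = 3/11 (approx. 0.2727)
  Task 2: C/T = 6/27 = 2/9 (approx. 0.2222)
  Task 3: C/T = 4/29 (approx. 0.1379)
Total utilization U = 3/11 + 2/9 + 4/29 = 1817/2871
Rounded to 4 decimal places: U = 0.6329
RM (Liu & Layland) bound for 3 tasks = 0.779763; compare with U = 1817/2871 (approx. 0.632881)
U <= bound, so schedulable by RM sufficient condition.

0.6329


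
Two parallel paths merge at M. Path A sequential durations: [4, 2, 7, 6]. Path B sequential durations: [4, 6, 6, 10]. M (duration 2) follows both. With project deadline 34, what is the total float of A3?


Forward pass: ES(A3) = sum of predecessors on chain A = 6
EF = ES + duration = 6 + 7 = 13
Backward pass: LF(M) = deadline = 34; LS(M) = 34 - 2 = 32
LF(A3) = LS(M) - sum(successors on chain A) = 32 - 6 = 26
LS = LF - duration = 26 - 7 = 19
Total float = LS - ES = 19 - 6 = 13

13


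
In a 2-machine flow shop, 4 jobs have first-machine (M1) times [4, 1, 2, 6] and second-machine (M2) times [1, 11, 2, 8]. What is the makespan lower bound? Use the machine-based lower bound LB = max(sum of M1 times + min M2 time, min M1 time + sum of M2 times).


LB1 = sum(M1 times) + min(M2 times) = 13 + 1 = 14
LB2 = min(M1 times) + sum(M2 times) = 1 + 22 = 23
Lower bound = max(LB1, LB2) = max(14, 23) = 23

23


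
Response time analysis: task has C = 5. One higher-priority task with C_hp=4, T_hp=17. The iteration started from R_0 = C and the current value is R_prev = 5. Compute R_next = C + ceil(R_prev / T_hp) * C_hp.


R_next = C + ceil(R_prev / T_hp) * C_hp
ceil(5 / 17) = ceil(0.2941) = 1
Interference = 1 * 4 = 4
R_next = 5 + 4 = 9

9


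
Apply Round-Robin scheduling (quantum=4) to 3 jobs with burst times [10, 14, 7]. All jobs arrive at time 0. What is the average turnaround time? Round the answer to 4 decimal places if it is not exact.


Time quantum = 4
Execution trace:
  J1 runs 4 units, time = 4
  J2 runs 4 units, time = 8
  J3 runs 4 units, time = 12
  J1 runs 4 units, time = 16
  J2 runs 4 units, time = 20
  J3 runs 3 units, time = 23
  J1 runs 2 units, time = 25
  J2 runs 4 units, time = 29
  J2 runs 2 units, time = 31
Finish times: [25, 31, 23]
Average turnaround = 79/3 = 26.3333

26.3333


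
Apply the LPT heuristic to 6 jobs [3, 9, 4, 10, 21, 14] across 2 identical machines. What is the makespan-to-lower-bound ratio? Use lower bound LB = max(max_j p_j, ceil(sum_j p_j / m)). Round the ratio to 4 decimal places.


LPT order: [21, 14, 10, 9, 4, 3]
Machine loads after assignment: [30, 31]
LPT makespan = 31
Lower bound = max(max_job, ceil(total/2)) = max(21, 31) = 31
Ratio = 31 / 31 = 1.0

1.0


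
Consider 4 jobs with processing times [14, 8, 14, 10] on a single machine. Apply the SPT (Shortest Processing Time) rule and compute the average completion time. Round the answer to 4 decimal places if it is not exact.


Sort jobs by processing time (SPT order): [8, 10, 14, 14]
Compute completion times sequentially:
  Job 1: processing = 8, completes at 8
  Job 2: processing = 10, completes at 18
  Job 3: processing = 14, completes at 32
  Job 4: processing = 14, completes at 46
Sum of completion times = 104
Average completion time = 104/4 = 26.0

26.0


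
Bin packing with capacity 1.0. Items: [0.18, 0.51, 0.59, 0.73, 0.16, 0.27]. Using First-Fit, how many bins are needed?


Place items sequentially using First-Fit:
  Item 0.18 -> new Bin 1
  Item 0.51 -> Bin 1 (now 0.69)
  Item 0.59 -> new Bin 2
  Item 0.73 -> new Bin 3
  Item 0.16 -> Bin 1 (now 0.85)
  Item 0.27 -> Bin 2 (now 0.86)
Total bins used = 3

3


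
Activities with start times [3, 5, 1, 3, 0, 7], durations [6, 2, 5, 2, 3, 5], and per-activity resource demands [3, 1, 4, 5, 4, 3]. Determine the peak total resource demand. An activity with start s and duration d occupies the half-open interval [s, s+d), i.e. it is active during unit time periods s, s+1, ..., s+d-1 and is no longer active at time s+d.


Each activity i is active on [start_i, start_i + duration_i).
Compute total resource usage per time slot:
  t=0: active resources = [4], total = 4
  t=1: active resources = [4, 4], total = 8
  t=2: active resources = [4, 4], total = 8
  t=3: active resources = [3, 4, 5], total = 12
  t=4: active resources = [3, 4, 5], total = 12
  t=5: active resources = [3, 1, 4], total = 8
  t=6: active resources = [3, 1], total = 4
  t=7: active resources = [3, 3], total = 6
  t=8: active resources = [3, 3], total = 6
  t=9: active resources = [3], total = 3
  t=10: active resources = [3], total = 3
  t=11: active resources = [3], total = 3
Peak resource demand = 12

12


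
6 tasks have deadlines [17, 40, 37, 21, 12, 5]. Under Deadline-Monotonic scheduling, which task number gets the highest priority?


Sort tasks by relative deadline (ascending):
  Task 6: deadline = 5
  Task 5: deadline = 12
  Task 1: deadline = 17
  Task 4: deadline = 21
  Task 3: deadline = 37
  Task 2: deadline = 40
Priority order (highest first): [6, 5, 1, 4, 3, 2]
Highest priority task = 6

6


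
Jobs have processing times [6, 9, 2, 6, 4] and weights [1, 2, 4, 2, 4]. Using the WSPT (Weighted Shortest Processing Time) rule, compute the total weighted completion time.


Compute p/w ratios and sort ascending (WSPT): [(2, 4), (4, 4), (6, 2), (9, 2), (6, 1)]
Compute weighted completion times:
  Job (p=2,w=4): C=2, w*C=4*2=8
  Job (p=4,w=4): C=6, w*C=4*6=24
  Job (p=6,w=2): C=12, w*C=2*12=24
  Job (p=9,w=2): C=21, w*C=2*21=42
  Job (p=6,w=1): C=27, w*C=1*27=27
Total weighted completion time = 125

125


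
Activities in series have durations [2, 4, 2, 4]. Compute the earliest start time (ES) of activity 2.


Activity 2 starts after activities 1 through 1 complete.
Predecessor durations: [2]
ES = 2 = 2

2


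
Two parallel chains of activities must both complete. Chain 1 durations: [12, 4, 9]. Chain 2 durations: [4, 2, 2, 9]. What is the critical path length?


Path A total = 12 + 4 + 9 = 25
Path B total = 4 + 2 + 2 + 9 = 17
Critical path = longest path = max(25, 17) = 25

25


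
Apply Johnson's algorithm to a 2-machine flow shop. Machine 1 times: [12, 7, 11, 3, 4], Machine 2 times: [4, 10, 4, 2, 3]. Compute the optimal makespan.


Apply Johnson's rule:
  Group 1 (a <= b): [(2, 7, 10)]
  Group 2 (a > b): [(1, 12, 4), (3, 11, 4), (5, 4, 3), (4, 3, 2)]
Optimal job order: [2, 1, 3, 5, 4]
Schedule:
  Job 2: M1 done at 7, M2 done at 17
  Job 1: M1 done at 19, M2 done at 23
  Job 3: M1 done at 30, M2 done at 34
  Job 5: M1 done at 34, M2 done at 37
  Job 4: M1 done at 37, M2 done at 39
Makespan = 39

39


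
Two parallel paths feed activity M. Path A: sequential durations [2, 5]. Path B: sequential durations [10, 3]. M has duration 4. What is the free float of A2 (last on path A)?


ES(A2) = sum of predecessors on chain A = 2
EF(A2) = ES + duration = 2 + 5 = 7
Successor of A2 is M. ES(M) = max(sum(A), sum(B)) = max(7, 13) = 13
Free float = ES(successor) - EF(current) = 13 - 7 = 6

6


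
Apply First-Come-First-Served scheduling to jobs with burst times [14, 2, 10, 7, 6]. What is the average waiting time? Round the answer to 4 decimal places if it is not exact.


FCFS order (as given): [14, 2, 10, 7, 6]
Waiting times:
  Job 1: wait = 0
  Job 2: wait = 14
  Job 3: wait = 16
  Job 4: wait = 26
  Job 5: wait = 33
Sum of waiting times = 89
Average waiting time = 89/5 = 17.8

17.8


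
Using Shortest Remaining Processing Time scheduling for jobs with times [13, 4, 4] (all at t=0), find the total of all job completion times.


Since all jobs arrive at t=0, SRPT equals SPT ordering.
SPT order: [4, 4, 13]
Completion times:
  Job 1: p=4, C=4
  Job 2: p=4, C=8
  Job 3: p=13, C=21
Total completion time = 4 + 8 + 21 = 33

33


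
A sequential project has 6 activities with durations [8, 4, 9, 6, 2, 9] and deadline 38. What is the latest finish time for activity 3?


LF(activity 3) = deadline - sum of successor durations
Successors: activities 4 through 6 with durations [6, 2, 9]
Sum of successor durations = 17
LF = 38 - 17 = 21

21


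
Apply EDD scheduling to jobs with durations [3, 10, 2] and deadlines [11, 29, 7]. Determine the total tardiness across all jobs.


Sort by due date (EDD order): [(2, 7), (3, 11), (10, 29)]
Compute completion times and tardiness:
  Job 1: p=2, d=7, C=2, tardiness=max(0,2-7)=0
  Job 2: p=3, d=11, C=5, tardiness=max(0,5-11)=0
  Job 3: p=10, d=29, C=15, tardiness=max(0,15-29)=0
Total tardiness = 0

0


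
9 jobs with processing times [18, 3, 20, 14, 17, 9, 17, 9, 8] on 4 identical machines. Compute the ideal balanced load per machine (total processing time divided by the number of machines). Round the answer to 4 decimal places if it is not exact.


Total processing time = 18 + 3 + 20 + 14 + 17 + 9 + 17 + 9 + 8 = 115
Number of machines = 4
Ideal balanced load = 115 / 4 = 28.75

28.75


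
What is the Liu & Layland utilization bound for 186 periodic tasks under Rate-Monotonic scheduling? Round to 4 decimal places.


Compute 2^(1/186) = 1.0037335501
Subtract 1: 1.0037335501 - 1 = 0.0037335501
Multiply by n: 186 * 0.0037335501 = 0.6944403186
Round to 4 dp: 0.6944

0.6944


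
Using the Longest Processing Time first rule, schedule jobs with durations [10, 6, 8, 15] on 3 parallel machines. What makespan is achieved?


Sort jobs in decreasing order (LPT): [15, 10, 8, 6]
Assign each job to the least loaded machine:
  Machine 1: jobs [15], load = 15
  Machine 2: jobs [10], load = 10
  Machine 3: jobs [8, 6], load = 14
Makespan = max load = 15

15


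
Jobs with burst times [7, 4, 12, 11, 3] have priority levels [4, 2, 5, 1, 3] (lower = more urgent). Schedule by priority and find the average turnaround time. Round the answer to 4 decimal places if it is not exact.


Sort by priority (ascending = highest first):
Order: [(1, 11), (2, 4), (3, 3), (4, 7), (5, 12)]
Completion times:
  Priority 1, burst=11, C=11
  Priority 2, burst=4, C=15
  Priority 3, burst=3, C=18
  Priority 4, burst=7, C=25
  Priority 5, burst=12, C=37
Average turnaround = 106/5 = 21.2

21.2


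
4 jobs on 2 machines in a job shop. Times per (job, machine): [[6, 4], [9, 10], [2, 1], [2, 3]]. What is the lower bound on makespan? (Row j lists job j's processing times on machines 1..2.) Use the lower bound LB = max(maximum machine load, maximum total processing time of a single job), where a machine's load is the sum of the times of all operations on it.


Machine loads:
  Machine 1: 6 + 9 + 2 + 2 = 19
  Machine 2: 4 + 10 + 1 + 3 = 18
Max machine load = 19
Job totals:
  Job 1: 10
  Job 2: 19
  Job 3: 3
  Job 4: 5
Max job total = 19
Lower bound = max(19, 19) = 19

19


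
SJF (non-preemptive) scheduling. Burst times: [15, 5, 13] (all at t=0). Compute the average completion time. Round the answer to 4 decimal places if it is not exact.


SJF order (ascending): [5, 13, 15]
Completion times:
  Job 1: burst=5, C=5
  Job 2: burst=13, C=18
  Job 3: burst=15, C=33
Average completion = 56/3 = 18.6667

18.6667


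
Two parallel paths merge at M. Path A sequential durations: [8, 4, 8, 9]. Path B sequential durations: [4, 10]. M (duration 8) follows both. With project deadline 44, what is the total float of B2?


Forward pass: ES(B2) = sum of predecessors on chain B = 4
EF = ES + duration = 4 + 10 = 14
Backward pass: LF(M) = deadline = 44; LS(M) = 44 - 8 = 36
LF(B2) = LS(M) - sum(successors on chain B) = 36 - 0 = 36
LS = LF - duration = 36 - 10 = 26
Total float = LS - ES = 26 - 4 = 22

22


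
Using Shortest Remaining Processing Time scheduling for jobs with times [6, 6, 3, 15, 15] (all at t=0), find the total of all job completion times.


Since all jobs arrive at t=0, SRPT equals SPT ordering.
SPT order: [3, 6, 6, 15, 15]
Completion times:
  Job 1: p=3, C=3
  Job 2: p=6, C=9
  Job 3: p=6, C=15
  Job 4: p=15, C=30
  Job 5: p=15, C=45
Total completion time = 3 + 9 + 15 + 30 + 45 = 102

102


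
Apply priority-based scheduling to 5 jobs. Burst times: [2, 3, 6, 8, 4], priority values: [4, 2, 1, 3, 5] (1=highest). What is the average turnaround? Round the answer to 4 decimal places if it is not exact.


Sort by priority (ascending = highest first):
Order: [(1, 6), (2, 3), (3, 8), (4, 2), (5, 4)]
Completion times:
  Priority 1, burst=6, C=6
  Priority 2, burst=3, C=9
  Priority 3, burst=8, C=17
  Priority 4, burst=2, C=19
  Priority 5, burst=4, C=23
Average turnaround = 74/5 = 14.8

14.8


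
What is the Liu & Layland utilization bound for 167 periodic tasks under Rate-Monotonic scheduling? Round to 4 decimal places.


Compute 2^(1/167) = 1.0041592075
Subtract 1: 1.0041592075 - 1 = 0.0041592075
Multiply by n: 167 * 0.0041592075 = 0.6945876525
Round to 4 dp: 0.6946

0.6946


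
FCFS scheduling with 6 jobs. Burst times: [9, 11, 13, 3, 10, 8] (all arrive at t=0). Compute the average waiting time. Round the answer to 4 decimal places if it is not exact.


FCFS order (as given): [9, 11, 13, 3, 10, 8]
Waiting times:
  Job 1: wait = 0
  Job 2: wait = 9
  Job 3: wait = 20
  Job 4: wait = 33
  Job 5: wait = 36
  Job 6: wait = 46
Sum of waiting times = 144
Average waiting time = 144/6 = 24.0

24.0


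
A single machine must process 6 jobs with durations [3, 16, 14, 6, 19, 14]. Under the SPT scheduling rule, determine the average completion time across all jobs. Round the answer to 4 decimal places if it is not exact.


Sort jobs by processing time (SPT order): [3, 6, 14, 14, 16, 19]
Compute completion times sequentially:
  Job 1: processing = 3, completes at 3
  Job 2: processing = 6, completes at 9
  Job 3: processing = 14, completes at 23
  Job 4: processing = 14, completes at 37
  Job 5: processing = 16, completes at 53
  Job 6: processing = 19, completes at 72
Sum of completion times = 197
Average completion time = 197/6 = 32.8333

32.8333


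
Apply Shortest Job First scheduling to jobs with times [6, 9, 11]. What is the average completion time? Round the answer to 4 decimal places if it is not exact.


SJF order (ascending): [6, 9, 11]
Completion times:
  Job 1: burst=6, C=6
  Job 2: burst=9, C=15
  Job 3: burst=11, C=26
Average completion = 47/3 = 15.6667

15.6667


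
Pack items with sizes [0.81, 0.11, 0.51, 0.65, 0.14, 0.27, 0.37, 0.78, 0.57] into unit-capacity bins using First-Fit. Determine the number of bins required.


Place items sequentially using First-Fit:
  Item 0.81 -> new Bin 1
  Item 0.11 -> Bin 1 (now 0.92)
  Item 0.51 -> new Bin 2
  Item 0.65 -> new Bin 3
  Item 0.14 -> Bin 2 (now 0.65)
  Item 0.27 -> Bin 2 (now 0.92)
  Item 0.37 -> new Bin 4
  Item 0.78 -> new Bin 5
  Item 0.57 -> Bin 4 (now 0.94)
Total bins used = 5

5


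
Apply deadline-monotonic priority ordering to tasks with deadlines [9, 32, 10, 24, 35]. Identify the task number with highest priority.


Sort tasks by relative deadline (ascending):
  Task 1: deadline = 9
  Task 3: deadline = 10
  Task 4: deadline = 24
  Task 2: deadline = 32
  Task 5: deadline = 35
Priority order (highest first): [1, 3, 4, 2, 5]
Highest priority task = 1

1


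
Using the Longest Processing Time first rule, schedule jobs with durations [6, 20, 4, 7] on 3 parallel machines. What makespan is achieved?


Sort jobs in decreasing order (LPT): [20, 7, 6, 4]
Assign each job to the least loaded machine:
  Machine 1: jobs [20], load = 20
  Machine 2: jobs [7], load = 7
  Machine 3: jobs [6, 4], load = 10
Makespan = max load = 20

20


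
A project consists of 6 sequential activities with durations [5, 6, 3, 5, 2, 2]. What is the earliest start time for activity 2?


Activity 2 starts after activities 1 through 1 complete.
Predecessor durations: [5]
ES = 5 = 5

5


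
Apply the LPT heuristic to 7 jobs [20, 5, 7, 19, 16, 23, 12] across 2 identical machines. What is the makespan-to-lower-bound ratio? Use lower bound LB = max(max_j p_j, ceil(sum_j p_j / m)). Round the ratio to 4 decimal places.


LPT order: [23, 20, 19, 16, 12, 7, 5]
Machine loads after assignment: [51, 51]
LPT makespan = 51
Lower bound = max(max_job, ceil(total/2)) = max(23, 51) = 51
Ratio = 51 / 51 = 1.0

1.0


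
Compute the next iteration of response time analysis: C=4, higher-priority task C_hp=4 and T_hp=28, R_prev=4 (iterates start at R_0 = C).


R_next = C + ceil(R_prev / T_hp) * C_hp
ceil(4 / 28) = ceil(0.1429) = 1
Interference = 1 * 4 = 4
R_next = 4 + 4 = 8

8


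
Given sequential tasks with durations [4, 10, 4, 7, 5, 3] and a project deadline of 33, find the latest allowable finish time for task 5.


LF(activity 5) = deadline - sum of successor durations
Successors: activities 6 through 6 with durations [3]
Sum of successor durations = 3
LF = 33 - 3 = 30

30


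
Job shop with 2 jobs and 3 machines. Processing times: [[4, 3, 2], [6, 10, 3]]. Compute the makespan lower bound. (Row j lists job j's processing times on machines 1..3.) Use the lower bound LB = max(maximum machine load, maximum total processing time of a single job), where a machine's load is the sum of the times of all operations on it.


Machine loads:
  Machine 1: 4 + 6 = 10
  Machine 2: 3 + 10 = 13
  Machine 3: 2 + 3 = 5
Max machine load = 13
Job totals:
  Job 1: 9
  Job 2: 19
Max job total = 19
Lower bound = max(13, 19) = 19

19


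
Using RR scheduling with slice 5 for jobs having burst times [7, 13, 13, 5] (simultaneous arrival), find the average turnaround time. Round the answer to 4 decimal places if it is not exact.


Time quantum = 5
Execution trace:
  J1 runs 5 units, time = 5
  J2 runs 5 units, time = 10
  J3 runs 5 units, time = 15
  J4 runs 5 units, time = 20
  J1 runs 2 units, time = 22
  J2 runs 5 units, time = 27
  J3 runs 5 units, time = 32
  J2 runs 3 units, time = 35
  J3 runs 3 units, time = 38
Finish times: [22, 35, 38, 20]
Average turnaround = 115/4 = 28.75

28.75


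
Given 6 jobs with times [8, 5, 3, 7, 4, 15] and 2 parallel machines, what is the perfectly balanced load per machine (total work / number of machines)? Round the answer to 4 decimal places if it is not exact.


Total processing time = 8 + 5 + 3 + 7 + 4 + 15 = 42
Number of machines = 2
Ideal balanced load = 42 / 2 = 21.0

21.0


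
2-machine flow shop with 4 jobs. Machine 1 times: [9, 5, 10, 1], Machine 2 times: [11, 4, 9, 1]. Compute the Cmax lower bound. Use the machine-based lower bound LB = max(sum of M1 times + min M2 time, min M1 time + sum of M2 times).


LB1 = sum(M1 times) + min(M2 times) = 25 + 1 = 26
LB2 = min(M1 times) + sum(M2 times) = 1 + 25 = 26
Lower bound = max(LB1, LB2) = max(26, 26) = 26

26


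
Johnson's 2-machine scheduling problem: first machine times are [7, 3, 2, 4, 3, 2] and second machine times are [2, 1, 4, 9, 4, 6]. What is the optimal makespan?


Apply Johnson's rule:
  Group 1 (a <= b): [(3, 2, 4), (6, 2, 6), (5, 3, 4), (4, 4, 9)]
  Group 2 (a > b): [(1, 7, 2), (2, 3, 1)]
Optimal job order: [3, 6, 5, 4, 1, 2]
Schedule:
  Job 3: M1 done at 2, M2 done at 6
  Job 6: M1 done at 4, M2 done at 12
  Job 5: M1 done at 7, M2 done at 16
  Job 4: M1 done at 11, M2 done at 25
  Job 1: M1 done at 18, M2 done at 27
  Job 2: M1 done at 21, M2 done at 28
Makespan = 28

28
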